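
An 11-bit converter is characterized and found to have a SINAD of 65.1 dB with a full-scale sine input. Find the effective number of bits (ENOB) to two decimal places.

10.52 bits

ENOB = (SINAD − 1.76) / 6.02 = (65.1 − 1.76)/6.02 = 10.522.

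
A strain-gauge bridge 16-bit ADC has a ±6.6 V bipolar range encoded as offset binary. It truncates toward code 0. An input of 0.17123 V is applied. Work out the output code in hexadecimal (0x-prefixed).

Full-scale span = 13.2 V; LSB = 13.2/2^16 = 201.42 µV.
Input sits at 33618.131 steps above V_low.
⌊·⌋(33618.131) = 33618.
In hexadecimal (0x-prefixed): 0x8352.

code 0x8352 (decimal 33618)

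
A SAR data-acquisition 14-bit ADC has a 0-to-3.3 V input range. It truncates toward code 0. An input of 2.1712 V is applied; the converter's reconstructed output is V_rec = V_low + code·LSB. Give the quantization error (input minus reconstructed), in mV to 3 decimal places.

LSB = 3.3/2^14 = 201.42 µV.
Scaled input = 10779.6790 LSBs, so code = 10779.
V_rec = 0 + 10779·0.000201416 = 2.1710632 V.
Error = 2.1712 − 2.1710632 = 0.000136768 V = 0.137 mV.

0.137 mV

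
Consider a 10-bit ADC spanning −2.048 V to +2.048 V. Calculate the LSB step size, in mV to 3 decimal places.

4.000 mV

Full-scale span = 4.096 V.
LSB = 4.096 / 2^10 = 4.096 / 1024 = 0.004 V = 4.000 mV.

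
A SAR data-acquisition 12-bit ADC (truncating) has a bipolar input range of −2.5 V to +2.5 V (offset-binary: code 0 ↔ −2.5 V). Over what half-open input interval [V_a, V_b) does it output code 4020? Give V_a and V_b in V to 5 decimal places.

LSB = 5/2^12 = 1.221 mV.
V_a = V_low + 4020·LSB = 2.40723 V; V_b = V_low + 4021·LSB = 2.40845 V.

[2.40723 V, 2.40845 V)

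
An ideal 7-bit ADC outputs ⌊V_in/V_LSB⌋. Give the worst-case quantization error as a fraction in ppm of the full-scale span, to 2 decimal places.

7812.50 ppm

Truncating → worst-case error = 1 LSB = V_FS/2^7, so 1e+06/128 = 7812.5 ppm of full scale.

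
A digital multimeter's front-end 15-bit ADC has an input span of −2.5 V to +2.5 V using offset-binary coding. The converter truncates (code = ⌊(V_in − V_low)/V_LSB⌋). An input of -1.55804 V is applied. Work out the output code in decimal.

With 32768 levels over 5 V, one step is 152.59 µV.
Input sits at 6173.229 steps above V_low.
Floor → code 6173.

code 6173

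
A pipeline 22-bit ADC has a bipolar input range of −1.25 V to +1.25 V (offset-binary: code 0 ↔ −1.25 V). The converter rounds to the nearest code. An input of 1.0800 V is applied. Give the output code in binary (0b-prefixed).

Full-scale span = 2.5 V; LSB = 2.5/2^22 = 0.60 µV.
Input sits at 3909091.328 steps above V_low.
round(3909091.328) = 3909091.
In binary (0b-prefixed): 0b1110111010010111100011.

code 0b1110111010010111100011 (decimal 3909091)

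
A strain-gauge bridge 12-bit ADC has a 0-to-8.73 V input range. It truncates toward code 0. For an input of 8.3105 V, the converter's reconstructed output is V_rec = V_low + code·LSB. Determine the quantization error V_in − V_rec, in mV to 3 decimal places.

One LSB is 8.73 V / 4096 = 2.131 mV.
(8.3105 − 0)/0.00213135 = 3899.1762; ⌊·⌋ gives code 3899.
Code 3899 maps back to 0 + 3899×0.00213135 V = 8.3101245 V.
Error = 8.3105 − 8.3101245 = 0.000375488 V = 0.375 mV.

0.375 mV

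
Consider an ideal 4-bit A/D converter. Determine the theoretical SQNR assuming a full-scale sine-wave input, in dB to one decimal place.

SNR ≈ 6.02·N + 1.76 dB = 6.02·4 + 1.76 = 25.84 dB.

25.8 dB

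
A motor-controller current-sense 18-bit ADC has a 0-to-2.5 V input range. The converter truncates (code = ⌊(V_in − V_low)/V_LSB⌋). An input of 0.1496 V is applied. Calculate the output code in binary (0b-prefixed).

code 0b11110101000110 (decimal 15686)

Full-scale span = 2.5 V; LSB = 2.5/2^18 = 9.54 µV.
(V_in − V_low)/LSB = (0.1496 − 0) / 9.53674e-06 = 15686.697.
So the output code is 15686.
In binary (0b-prefixed): 0b11110101000110.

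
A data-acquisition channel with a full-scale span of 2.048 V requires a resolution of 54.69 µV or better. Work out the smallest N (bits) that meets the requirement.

Number of steps required ≥ 2.048 V / 54.69 µV = 37447.43.
Need 2^N ≥ 37447.43; 2^15 = 32768, 2^16 = 65536.
Minimum N = 16.

16 bits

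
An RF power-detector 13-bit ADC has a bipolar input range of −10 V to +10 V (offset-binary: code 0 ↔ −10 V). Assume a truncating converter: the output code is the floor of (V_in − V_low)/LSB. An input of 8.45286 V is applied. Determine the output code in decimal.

LSB = 20 V / 8192 = 2.441 mV.
Input sits at 7558.291 steps above V_low.
Floor → code 7558.

code 7558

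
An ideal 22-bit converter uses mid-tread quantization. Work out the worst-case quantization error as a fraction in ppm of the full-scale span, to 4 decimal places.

0.1192 ppm

Rounding → worst-case error = ½ LSB = V_FS/2^23, so 1e+06/8388608 = 0.119209 ppm of full scale.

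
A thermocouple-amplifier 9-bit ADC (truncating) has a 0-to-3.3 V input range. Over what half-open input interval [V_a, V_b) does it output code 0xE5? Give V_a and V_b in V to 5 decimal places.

[1.47598 V, 1.48242 V)

LSB = 3.3/2^9 = 6.445 mV.
Code 0xE5 = 229 decimal.
V_a = V_low + 229·LSB = 1.47598 V; V_b = V_low + 230·LSB = 1.48242 V.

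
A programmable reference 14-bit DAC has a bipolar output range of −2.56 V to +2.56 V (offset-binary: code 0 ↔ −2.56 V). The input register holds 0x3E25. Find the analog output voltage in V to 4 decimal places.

2.4116 V

LSB = 5.12 V / 2^14 = 312.50 µV.
Code 0x3E25 = 15909 decimal.
V_out = (−2.56) + 15909 × 0.0003125 V = 2.41156 V.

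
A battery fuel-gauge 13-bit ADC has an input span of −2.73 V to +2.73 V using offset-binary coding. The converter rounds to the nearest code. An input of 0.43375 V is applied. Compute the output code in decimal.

With 8192 levels over 5.46 V, one step is 0.667 mV.
(0.43375 − (−2.73)) / 0.000666504 = 4746.784 LSBs.
So the output code is 4747.

code 4747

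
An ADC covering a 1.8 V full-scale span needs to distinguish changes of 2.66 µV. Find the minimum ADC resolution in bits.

20 bits

Number of steps required ≥ 1.8 V / 2.66 µV = 676691.73.
Need 2^N ≥ 676691.73; 2^19 = 524288, 2^20 = 1048576.
Minimum N = 20.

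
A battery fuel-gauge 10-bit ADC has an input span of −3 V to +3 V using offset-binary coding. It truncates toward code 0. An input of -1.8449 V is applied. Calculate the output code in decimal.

LSB = 6 V / 1024 = 5.859 mV.
Input sits at 197.137 steps above V_low.
⌊·⌋(197.137) = 197.

code 197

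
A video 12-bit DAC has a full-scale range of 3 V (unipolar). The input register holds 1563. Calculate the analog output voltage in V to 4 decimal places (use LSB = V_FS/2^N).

LSB = 3 V / 2^12 = 0.732 mV.
V_out = 0 + 1563 × 0.000732422 V = 1.14478 V.

1.1448 V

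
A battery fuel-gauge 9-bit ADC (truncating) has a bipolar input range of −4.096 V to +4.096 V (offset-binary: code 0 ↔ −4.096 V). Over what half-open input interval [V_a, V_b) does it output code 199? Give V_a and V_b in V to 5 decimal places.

[-0.91200 V, -0.89600 V)

LSB = 8.192/2^9 = 16.000 mV.
V_a = V_low + 199·LSB = -0.912 V; V_b = V_low + 200·LSB = -0.896 V.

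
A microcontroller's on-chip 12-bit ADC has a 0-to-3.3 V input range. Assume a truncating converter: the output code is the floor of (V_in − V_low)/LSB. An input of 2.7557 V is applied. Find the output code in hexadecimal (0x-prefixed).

code 0xD5C (decimal 3420)

With 4096 levels over 3.3 V, one step is 0.806 mV.
Input sits at 3420.408 steps above V_low.
So the output code is 3420.
In hexadecimal (0x-prefixed): 0xD5C.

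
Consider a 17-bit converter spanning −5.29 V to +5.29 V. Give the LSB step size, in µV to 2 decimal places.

Full-scale span = 10.58 V.
LSB = 10.58 / 2^17 = 10.58 / 131072 = 8.0719e-05 V = 80.72 µV.

80.72 µV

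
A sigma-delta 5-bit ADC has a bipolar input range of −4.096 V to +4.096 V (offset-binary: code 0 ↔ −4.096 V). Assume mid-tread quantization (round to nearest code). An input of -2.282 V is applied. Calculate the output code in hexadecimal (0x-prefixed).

LSB = 8.192 V / 32 = 256.000 mV.
(-2.282 − (−4.096)) / 0.256 = 7.086 LSBs.
round(7.086) = 7.
In hexadecimal (0x-prefixed): 0x7.

code 0x7 (decimal 7)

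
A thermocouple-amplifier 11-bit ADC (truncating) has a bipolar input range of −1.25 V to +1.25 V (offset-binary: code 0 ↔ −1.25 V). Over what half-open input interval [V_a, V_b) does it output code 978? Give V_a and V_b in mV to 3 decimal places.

[-56.152 mV, -54.932 mV)

LSB = 2.5/2^11 = 1.221 mV.
V_a = V_low + 978·LSB = -0.0561523 V; V_b = V_low + 979·LSB = -0.0549316 V.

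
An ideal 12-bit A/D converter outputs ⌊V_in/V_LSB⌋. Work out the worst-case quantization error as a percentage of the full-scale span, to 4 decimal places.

0.0244 %

Truncating → worst-case error = 1 LSB = V_FS/2^12, so 100/4096 = 0.0244141 % of full scale.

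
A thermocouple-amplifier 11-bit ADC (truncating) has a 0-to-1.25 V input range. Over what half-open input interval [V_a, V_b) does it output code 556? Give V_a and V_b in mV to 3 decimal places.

LSB = 1.25/2^11 = 0.610 mV.
V_a = V_low + 556·LSB = 0.339355 V; V_b = V_low + 557·LSB = 0.339966 V.

[339.355 mV, 339.966 mV)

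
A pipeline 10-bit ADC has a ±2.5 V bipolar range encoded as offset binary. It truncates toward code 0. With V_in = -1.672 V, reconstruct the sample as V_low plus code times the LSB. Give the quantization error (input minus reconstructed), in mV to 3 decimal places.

2.805 mV

One LSB is 5 V / 1024 = 4.883 mV.
Scaled input = 169.5744 LSBs, so code = 169.
Code 169 maps back to (−2.5) + 169×0.00488281 V = -1.6748047 V.
Difference: 0.00280469 V → 2.805 mV.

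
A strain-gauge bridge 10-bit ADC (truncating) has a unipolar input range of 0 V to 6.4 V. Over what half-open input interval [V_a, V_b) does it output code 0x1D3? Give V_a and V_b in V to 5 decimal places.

LSB = 6.4/2^10 = 6.250 mV.
Code 0x1D3 = 467 decimal.
V_a = V_low + 467·LSB = 2.91875 V; V_b = V_low + 468·LSB = 2.925 V.

[2.91875 V, 2.92500 V)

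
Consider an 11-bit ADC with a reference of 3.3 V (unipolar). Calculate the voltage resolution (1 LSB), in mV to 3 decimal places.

1.611 mV

Full-scale span = 3.3 V.
LSB = 3.3 / 2^11 = 3.3 / 2048 = 0.00161133 V = 1.611 mV.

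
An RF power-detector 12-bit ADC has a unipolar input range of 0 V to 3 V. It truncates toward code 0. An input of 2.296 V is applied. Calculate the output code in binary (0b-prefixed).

LSB = 3 V / 4096 = 0.732 mV.
(V_in − V_low)/LSB = (2.296 − 0) / 0.000732422 = 3134.805.
Floor → code 3134.
In binary (0b-prefixed): 0b110000111110.

code 0b110000111110 (decimal 3134)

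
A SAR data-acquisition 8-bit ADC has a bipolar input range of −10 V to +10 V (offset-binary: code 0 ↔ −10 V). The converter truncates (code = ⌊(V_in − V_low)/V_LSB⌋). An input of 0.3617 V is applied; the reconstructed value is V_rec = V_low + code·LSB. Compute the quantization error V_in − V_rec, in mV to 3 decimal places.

49.200 mV

LSB = 20/2^8 = 78.125 mV.
(0.3617 − (−10))/0.078125 = 132.6298; ⌊·⌋ gives code 132.
Reconstructed: 0.3125 V.
Error = 0.3617 − 0.3125 = 0.0492 V = 49.200 mV.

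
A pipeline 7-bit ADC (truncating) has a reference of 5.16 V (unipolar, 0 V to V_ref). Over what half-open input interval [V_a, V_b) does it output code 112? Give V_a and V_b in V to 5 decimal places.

[4.51500 V, 4.55531 V)

LSB = 5.16/2^7 = 40.312 mV.
V_a = V_low + 112·LSB = 4.515 V; V_b = V_low + 113·LSB = 4.55531 V.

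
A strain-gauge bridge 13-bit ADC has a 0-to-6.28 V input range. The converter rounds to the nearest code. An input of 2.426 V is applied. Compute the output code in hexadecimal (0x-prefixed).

LSB = 6.28 V / 8192 = 0.767 mV.
(V_in − V_low)/LSB = (2.426 − 0) / 0.000766602 = 3164.617.
So the output code is 3165.
In hexadecimal (0x-prefixed): 0xC5D.

code 0xC5D (decimal 3165)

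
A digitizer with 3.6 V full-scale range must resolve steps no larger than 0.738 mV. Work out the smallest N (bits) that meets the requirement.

Number of steps required ≥ 3.6 V / 0.738 mV = 4878.05.
Need 2^N ≥ 4878.05; 2^12 = 4096, 2^13 = 8192.
Minimum N = 13.

13 bits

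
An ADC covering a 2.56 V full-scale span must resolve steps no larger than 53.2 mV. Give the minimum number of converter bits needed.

6 bits

Number of steps required ≥ 2.56 V / 53.2 mV = 48.12.
Need 2^N ≥ 48.12; 2^5 = 32, 2^6 = 64.
Minimum N = 6.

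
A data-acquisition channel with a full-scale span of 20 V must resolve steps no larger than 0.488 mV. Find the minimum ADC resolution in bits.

Number of steps required ≥ 20 V / 0.488 mV = 40983.61.
Need 2^N ≥ 40983.61; 2^15 = 32768, 2^16 = 65536.
Minimum N = 16.

16 bits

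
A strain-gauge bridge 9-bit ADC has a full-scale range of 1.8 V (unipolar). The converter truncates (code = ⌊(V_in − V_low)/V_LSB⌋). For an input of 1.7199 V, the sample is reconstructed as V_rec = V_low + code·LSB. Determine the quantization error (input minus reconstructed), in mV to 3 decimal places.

0.759 mV

LSB = 1.8/2^9 = 3.516 mV.
Scaled input = 489.2160 LSBs, so code = 489.
Reconstructed: 1.7191406 V.
Error = 1.7199 − 1.7191406 = 0.000759375 V = 0.759 mV.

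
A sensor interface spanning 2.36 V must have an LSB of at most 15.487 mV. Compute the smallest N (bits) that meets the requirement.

Number of steps required ≥ 2.36 V / 15.487 mV = 152.39.
Need 2^N ≥ 152.39; 2^7 = 128, 2^8 = 256.
Minimum N = 8.

8 bits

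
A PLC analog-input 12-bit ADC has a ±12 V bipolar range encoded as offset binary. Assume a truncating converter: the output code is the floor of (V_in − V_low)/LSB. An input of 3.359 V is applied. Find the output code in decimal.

LSB = 24 V / 4096 = 5.859 mV.
(V_in − V_low)/LSB = (3.359 − (−12)) / 0.00585938 = 2621.269.
⌊·⌋(2621.269) = 2621.

code 2621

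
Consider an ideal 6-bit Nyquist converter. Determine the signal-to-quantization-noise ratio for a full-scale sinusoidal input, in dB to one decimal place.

SNR ≈ 6.02·N + 1.76 dB = 6.02·6 + 1.76 = 37.88 dB.

37.9 dB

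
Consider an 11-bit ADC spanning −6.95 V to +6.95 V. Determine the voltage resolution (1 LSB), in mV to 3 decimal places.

Full-scale span = 13.9 V.
LSB = 13.9 / 2^11 = 13.9 / 2048 = 0.00678711 V = 6.787 mV.

6.787 mV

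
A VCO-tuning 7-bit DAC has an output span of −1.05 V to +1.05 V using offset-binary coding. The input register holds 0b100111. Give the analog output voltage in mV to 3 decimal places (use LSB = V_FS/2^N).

LSB = 2.1 V / 2^7 = 16.406 mV.
Code 0b100111 = 39 decimal.
V_out = (−1.05) + 39 × 0.0164063 V = -0.410156 V.
= -410.156 mV.

-410.156 mV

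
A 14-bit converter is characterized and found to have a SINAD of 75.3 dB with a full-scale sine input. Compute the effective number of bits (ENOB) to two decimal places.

12.22 bits

ENOB = (SINAD − 1.76) / 6.02 = (75.3 − 1.76)/6.02 = 12.216.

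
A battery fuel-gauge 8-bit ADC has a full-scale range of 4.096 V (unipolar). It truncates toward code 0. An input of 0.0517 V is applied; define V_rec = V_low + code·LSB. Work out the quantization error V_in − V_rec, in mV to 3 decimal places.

LSB = 4.096/2^8 = 16.000 mV.
(0.0517 − 0)/0.016 = 3.2313; ⌊·⌋ gives code 3.
Code 3 maps back to 0 + 3×0.016 V = 0.048 V.
Error = 0.0517 − 0.048 = 0.0037 V = 3.700 mV.

3.700 mV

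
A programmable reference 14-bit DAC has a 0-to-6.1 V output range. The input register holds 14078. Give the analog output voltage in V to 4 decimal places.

LSB = 6.1 V / 2^14 = 372.31 µV.
V_out = 0 + 14078 × 0.000372314 V = 5.24144 V.

5.2414 V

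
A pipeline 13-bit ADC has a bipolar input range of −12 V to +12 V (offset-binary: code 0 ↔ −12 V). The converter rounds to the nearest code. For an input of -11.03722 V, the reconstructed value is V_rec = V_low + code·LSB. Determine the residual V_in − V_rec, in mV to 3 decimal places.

One LSB is 24 V / 8192 = 2.930 mV.
(-11.03722 − (−12))/0.00292969 = 328.6289; round gives code 329.
Reconstructed: -11.036133 V.
Difference: -0.00108719 V → -1.087 mV.

-1.087 mV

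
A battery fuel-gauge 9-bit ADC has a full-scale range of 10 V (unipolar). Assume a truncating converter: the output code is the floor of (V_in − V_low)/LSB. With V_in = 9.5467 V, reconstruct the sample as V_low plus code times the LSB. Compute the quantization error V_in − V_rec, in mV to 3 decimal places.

15.450 mV

LSB = 10/2^9 = 19.531 mV.
(9.5467 − 0)/0.0195312 = 488.7910; ⌊·⌋ gives code 488.
Reconstructed: 9.53125 V.
V_in − V_rec = 0.01545 V = 15.450 mV.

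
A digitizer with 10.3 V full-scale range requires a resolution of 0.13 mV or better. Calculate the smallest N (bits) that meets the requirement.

17 bits

Number of steps required ≥ 10.3 V / 0.13 mV = 79230.77.
Need 2^N ≥ 79230.77; 2^16 = 65536, 2^17 = 131072.
Minimum N = 17.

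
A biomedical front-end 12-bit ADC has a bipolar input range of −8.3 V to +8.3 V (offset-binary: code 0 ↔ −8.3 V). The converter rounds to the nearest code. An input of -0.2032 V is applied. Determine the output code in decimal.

code 1998

Full-scale span = 16.6 V; LSB = 16.6/2^12 = 4.053 mV.
Input sits at 1997.861 steps above V_low.
round(1997.861) = 1998.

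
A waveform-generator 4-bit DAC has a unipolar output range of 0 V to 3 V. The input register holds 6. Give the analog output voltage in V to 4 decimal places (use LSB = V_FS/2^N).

LSB = 3 V / 2^4 = 187.500 mV.
V_out = 0 + 6 × 0.1875 V = 1.125 V.

1.1250 V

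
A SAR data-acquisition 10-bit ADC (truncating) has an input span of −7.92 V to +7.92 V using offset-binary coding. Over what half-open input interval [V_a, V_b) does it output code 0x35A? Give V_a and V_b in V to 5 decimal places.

[5.35219 V, 5.36766 V)

LSB = 15.84/2^10 = 15.469 mV.
Code 0x35A = 858 decimal.
V_a = V_low + 858·LSB = 5.35219 V; V_b = V_low + 859·LSB = 5.36766 V.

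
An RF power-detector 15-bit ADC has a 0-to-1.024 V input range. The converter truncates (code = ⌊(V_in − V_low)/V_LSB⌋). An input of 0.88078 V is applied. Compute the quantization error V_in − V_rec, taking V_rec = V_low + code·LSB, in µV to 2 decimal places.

LSB = 1.024/2^15 = 31.25 µV.
(V_in − V_low)/LSB = (0.88078 − 0)/3.125e-05 = 28184.9600 → code 28184 (floor).
Code 28184 maps back to 0 + 28184×3.125e-05 V = 0.88075 V.
V_in − V_rec = 3e-05 V = 30.00 µV.

30.00 µV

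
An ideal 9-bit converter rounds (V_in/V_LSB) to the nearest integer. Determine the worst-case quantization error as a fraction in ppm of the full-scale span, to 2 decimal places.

Rounding → worst-case error = ½ LSB = V_FS/2^10, so 1e+06/1024 = 976.562 ppm of full scale.

976.56 ppm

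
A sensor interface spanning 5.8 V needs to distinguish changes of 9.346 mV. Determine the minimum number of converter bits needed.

10 bits

Number of steps required ≥ 5.8 V / 9.346 mV = 620.59.
Need 2^N ≥ 620.59; 2^9 = 512, 2^10 = 1024.
Minimum N = 10.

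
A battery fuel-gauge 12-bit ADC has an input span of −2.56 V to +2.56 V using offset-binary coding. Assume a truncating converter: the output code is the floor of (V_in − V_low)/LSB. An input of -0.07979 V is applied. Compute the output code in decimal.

code 1984

LSB = 5.12 V / 4096 = 1.250 mV.
(V_in − V_low)/LSB = (-0.07979 − (−2.56)) / 0.00125 = 1984.168.
⌊·⌋(1984.168) = 1984.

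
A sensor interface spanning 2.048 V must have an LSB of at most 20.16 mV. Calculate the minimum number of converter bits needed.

7 bits

Number of steps required ≥ 2.048 V / 20.16 mV = 101.59.
Need 2^N ≥ 101.59; 2^6 = 64, 2^7 = 128.
Minimum N = 7.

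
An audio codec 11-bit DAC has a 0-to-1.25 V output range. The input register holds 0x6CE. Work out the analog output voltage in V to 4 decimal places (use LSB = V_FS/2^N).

LSB = 1.25 V / 2^11 = 0.610 mV.
Code 0x6CE = 1742 decimal.
V_out = 0 + 1742 × 0.000610352 V = 1.06323 V.

1.0632 V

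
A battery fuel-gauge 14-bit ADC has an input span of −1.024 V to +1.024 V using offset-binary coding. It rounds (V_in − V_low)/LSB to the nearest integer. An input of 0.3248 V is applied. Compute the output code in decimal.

Full-scale span = 2.048 V; LSB = 2.048/2^14 = 125.00 µV.
(V_in − V_low)/LSB = (0.3248 − (−1.024)) / 0.000125 = 10790.400.
So the output code is 10790.

code 10790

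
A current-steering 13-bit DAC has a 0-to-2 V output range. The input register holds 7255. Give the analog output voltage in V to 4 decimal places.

1.7712 V

LSB = 2 V / 2^13 = 244.14 µV.
V_out = 0 + 7255 × 0.000244141 V = 1.77124 V.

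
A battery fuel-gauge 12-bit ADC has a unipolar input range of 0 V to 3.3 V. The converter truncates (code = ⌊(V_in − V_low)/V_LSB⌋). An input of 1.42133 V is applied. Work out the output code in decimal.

LSB = 3.3 V / 4096 = 0.806 mV.
(1.42133 − 0) / 0.000805664 = 1764.172 LSBs.
So the output code is 1764.

code 1764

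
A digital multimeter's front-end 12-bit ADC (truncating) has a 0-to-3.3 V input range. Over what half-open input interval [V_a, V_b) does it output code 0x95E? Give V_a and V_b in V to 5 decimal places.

LSB = 3.3/2^12 = 0.806 mV.
Code 0x95E = 2398 decimal.
V_a = V_low + 2398·LSB = 1.93198 V; V_b = V_low + 2399·LSB = 1.93279 V.

[1.93198 V, 1.93279 V)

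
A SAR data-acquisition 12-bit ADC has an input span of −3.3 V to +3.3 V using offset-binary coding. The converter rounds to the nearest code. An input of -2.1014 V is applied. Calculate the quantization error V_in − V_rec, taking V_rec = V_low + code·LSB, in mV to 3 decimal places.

Step size: 6.6 V ÷ 2^12 = 1.611 mV.
(-2.1014 − (−3.3))/0.00161133 = 743.8584; round gives code 744.
Reconstructed: -2.1011719 V.
V_in − V_rec = -0.000228125 V = -0.228 mV.

-0.228 mV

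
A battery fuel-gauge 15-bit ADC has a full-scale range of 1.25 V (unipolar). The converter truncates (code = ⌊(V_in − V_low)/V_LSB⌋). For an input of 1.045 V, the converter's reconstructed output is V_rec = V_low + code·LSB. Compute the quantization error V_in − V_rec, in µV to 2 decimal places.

Step size: 1.25 V ÷ 2^15 = 38.15 µV.
(1.045 − 0)/3.8147e-05 = 27394.0480; ⌊·⌋ gives code 27394.
Code 27394 maps back to 0 + 27394×3.8147e-05 V = 1.0449982 V.
Error = 1.045 − 1.0449982 = 1.83105e-06 V = 1.83 µV.

1.83 µV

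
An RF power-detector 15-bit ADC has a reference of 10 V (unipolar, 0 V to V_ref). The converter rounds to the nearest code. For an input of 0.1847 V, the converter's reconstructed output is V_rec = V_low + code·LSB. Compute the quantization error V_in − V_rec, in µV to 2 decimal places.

LSB = 10/2^15 = 305.18 µV.
(0.1847 − 0)/0.000305176 = 605.2250; round gives code 605.
Reconstructed: 0.18463135 V.
Difference: 6.86523e-05 V → 68.65 µV.

68.65 µV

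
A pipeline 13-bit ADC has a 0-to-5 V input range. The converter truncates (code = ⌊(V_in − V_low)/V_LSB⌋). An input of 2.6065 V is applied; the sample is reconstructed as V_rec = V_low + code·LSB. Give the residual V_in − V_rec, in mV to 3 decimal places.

One LSB is 5 V / 8192 = 0.610 mV.
Scaled input = 4270.4896 LSBs, so code = 4270.
Reconstructed: 2.6062012 V.
Error = 2.6065 − 2.6062012 = 0.000298828 V = 0.299 mV.

0.299 mV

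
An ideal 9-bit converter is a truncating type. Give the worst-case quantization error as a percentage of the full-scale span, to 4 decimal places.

Truncating → worst-case error = 1 LSB = V_FS/2^9, so 100/512 = 0.195312 % of full scale.

0.1953 %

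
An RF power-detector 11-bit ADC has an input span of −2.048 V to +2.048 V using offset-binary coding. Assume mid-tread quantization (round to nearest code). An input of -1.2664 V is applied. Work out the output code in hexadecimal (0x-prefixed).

LSB = 4.096 V / 2048 = 2.000 mV.
Input sits at 390.800 steps above V_low.
Round → code 391.
In hexadecimal (0x-prefixed): 0x187.

code 0x187 (decimal 391)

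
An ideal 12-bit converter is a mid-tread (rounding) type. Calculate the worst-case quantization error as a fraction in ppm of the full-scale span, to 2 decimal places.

Rounding → worst-case error = ½ LSB = V_FS/2^13, so 1e+06/8192 = 122.07 ppm of full scale.

122.07 ppm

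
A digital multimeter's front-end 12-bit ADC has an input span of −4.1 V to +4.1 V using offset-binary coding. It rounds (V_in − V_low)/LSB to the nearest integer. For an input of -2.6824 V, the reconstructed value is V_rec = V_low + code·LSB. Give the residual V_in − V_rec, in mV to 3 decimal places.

0.217 mV

LSB = 8.2/2^12 = 2.002 mV.
(-2.6824 − (−4.1))/0.00200195 = 708.1085; round gives code 708.
V_rec = (−4.1) + 708·0.00200195 = -2.6826172 V.
V_in − V_rec = 0.000217187 V = 0.217 mV.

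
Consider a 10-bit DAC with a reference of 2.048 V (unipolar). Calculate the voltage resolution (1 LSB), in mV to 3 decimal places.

Full-scale span = 2.048 V.
LSB = 2.048 / 2^10 = 2.048 / 1024 = 0.002 V = 2.000 mV.

2.000 mV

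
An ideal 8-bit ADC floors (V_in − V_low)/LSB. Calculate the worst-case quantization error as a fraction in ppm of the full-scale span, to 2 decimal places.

Truncating → worst-case error = 1 LSB = V_FS/2^8, so 1e+06/256 = 3906.25 ppm of full scale.

3906.25 ppm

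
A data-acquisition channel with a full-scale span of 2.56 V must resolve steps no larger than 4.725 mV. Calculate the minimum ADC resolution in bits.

10 bits

Number of steps required ≥ 2.56 V / 4.725 mV = 541.80.
Need 2^N ≥ 541.80; 2^9 = 512, 2^10 = 1024.
Minimum N = 10.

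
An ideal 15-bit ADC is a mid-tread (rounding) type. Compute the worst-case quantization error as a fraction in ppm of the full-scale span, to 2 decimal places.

Rounding → worst-case error = ½ LSB = V_FS/2^16, so 1e+06/65536 = 15.2588 ppm of full scale.

15.26 ppm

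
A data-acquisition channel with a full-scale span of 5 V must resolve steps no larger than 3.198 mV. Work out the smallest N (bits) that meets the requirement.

11 bits

Number of steps required ≥ 5 V / 3.198 mV = 1563.48.
Need 2^N ≥ 1563.48; 2^10 = 1024, 2^11 = 2048.
Minimum N = 11.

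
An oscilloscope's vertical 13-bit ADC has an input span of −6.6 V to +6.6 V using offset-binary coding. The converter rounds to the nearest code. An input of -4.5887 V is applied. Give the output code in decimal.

code 1248

Full-scale span = 13.2 V; LSB = 13.2/2^13 = 1.611 mV.
Input sits at 1248.225 steps above V_low.
So the output code is 1248.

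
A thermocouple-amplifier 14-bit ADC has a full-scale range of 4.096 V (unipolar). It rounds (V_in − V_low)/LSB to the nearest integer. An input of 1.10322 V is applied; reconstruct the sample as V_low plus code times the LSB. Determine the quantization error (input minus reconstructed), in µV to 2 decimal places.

-30.00 µV

One LSB is 4.096 V / 16384 = 250.00 µV.
Scaled input = 4412.8800 LSBs, so code = 4413.
V_rec = 0 + 4413·0.00025 = 1.10325 V.
Difference: -3e-05 V → -30.00 µV.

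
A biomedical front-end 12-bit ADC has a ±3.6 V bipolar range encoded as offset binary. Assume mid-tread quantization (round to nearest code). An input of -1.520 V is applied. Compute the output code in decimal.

code 1183

Full-scale span = 7.2 V; LSB = 7.2/2^12 = 1.758 mV.
(-1.520 − (−3.6)) / 0.00175781 = 1183.289 LSBs.
So the output code is 1183.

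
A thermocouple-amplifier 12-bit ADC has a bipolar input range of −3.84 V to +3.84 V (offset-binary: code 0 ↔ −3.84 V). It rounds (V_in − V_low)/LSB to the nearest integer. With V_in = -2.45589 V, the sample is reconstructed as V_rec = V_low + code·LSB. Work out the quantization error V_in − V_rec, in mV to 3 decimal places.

0.360 mV

One LSB is 7.68 V / 4096 = 1.875 mV.
(-2.45589 − (−3.84))/0.001875 = 738.1920; round gives code 738.
V_rec = (−3.84) + 738·0.001875 = -2.45625 V.
V_in − V_rec = 0.00036 V = 0.360 mV.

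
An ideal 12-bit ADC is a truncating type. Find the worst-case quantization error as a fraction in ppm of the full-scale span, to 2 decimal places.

Truncating → worst-case error = 1 LSB = V_FS/2^12, so 1e+06/4096 = 244.141 ppm of full scale.

244.14 ppm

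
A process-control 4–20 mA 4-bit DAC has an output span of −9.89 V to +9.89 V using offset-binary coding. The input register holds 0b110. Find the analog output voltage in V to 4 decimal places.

LSB = 19.78 V / 2^4 = 1.2363 V.
Code 0b110 = 6 decimal.
V_out = (−9.89) + 6 × 1.23625 V = -2.4725 V.

-2.4725 V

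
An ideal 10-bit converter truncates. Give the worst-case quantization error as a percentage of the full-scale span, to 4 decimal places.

0.0977 %

Truncating → worst-case error = 1 LSB = V_FS/2^10, so 100/1024 = 0.0976562 % of full scale.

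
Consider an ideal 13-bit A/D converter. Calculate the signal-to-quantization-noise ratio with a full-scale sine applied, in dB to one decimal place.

80.0 dB

SNR ≈ 6.02·N + 1.76 dB = 6.02·13 + 1.76 = 80.02 dB.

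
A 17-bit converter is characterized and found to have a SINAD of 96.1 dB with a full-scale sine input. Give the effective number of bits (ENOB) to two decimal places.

ENOB = (SINAD − 1.76) / 6.02 = (96.1 − 1.76)/6.02 = 15.671.

15.67 bits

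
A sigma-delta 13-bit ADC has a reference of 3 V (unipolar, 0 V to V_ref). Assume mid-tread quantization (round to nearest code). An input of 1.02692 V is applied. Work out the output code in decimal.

code 2804

LSB = 3 V / 8192 = 366.21 µV.
Input sits at 2804.176 steps above V_low.
So the output code is 2804.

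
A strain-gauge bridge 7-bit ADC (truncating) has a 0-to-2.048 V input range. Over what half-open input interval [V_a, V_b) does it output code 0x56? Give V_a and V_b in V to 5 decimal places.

LSB = 2.048/2^7 = 16.000 mV.
Code 0x56 = 86 decimal.
V_a = V_low + 86·LSB = 1.376 V; V_b = V_low + 87·LSB = 1.392 V.

[1.37600 V, 1.39200 V)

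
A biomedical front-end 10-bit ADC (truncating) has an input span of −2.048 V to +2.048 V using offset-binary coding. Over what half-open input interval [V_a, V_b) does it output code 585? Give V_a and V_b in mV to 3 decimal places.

LSB = 4.096/2^10 = 4.000 mV.
V_a = V_low + 585·LSB = 0.292 V; V_b = V_low + 586·LSB = 0.296 V.

[292.000 mV, 296.000 mV)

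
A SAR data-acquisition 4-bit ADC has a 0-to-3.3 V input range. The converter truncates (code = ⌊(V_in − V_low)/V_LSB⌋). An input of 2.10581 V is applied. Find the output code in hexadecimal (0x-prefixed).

code 0xA (decimal 10)

LSB = 3.3 V / 16 = 206.250 mV.
(2.10581 − 0) / 0.20625 = 10.210 LSBs.
⌊·⌋(10.210) = 10.
In hexadecimal (0x-prefixed): 0xA.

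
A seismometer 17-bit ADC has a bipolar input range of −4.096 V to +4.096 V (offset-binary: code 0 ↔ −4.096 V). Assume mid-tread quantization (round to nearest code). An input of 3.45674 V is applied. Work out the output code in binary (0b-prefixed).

code 0b11101100000001100 (decimal 120844)

LSB = 8.192 V / 131072 = 62.50 µV.
Input sits at 120843.840 steps above V_low.
So the output code is 120844.
In binary (0b-prefixed): 0b11101100000001100.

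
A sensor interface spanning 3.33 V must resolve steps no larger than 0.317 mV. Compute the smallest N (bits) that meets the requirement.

Number of steps required ≥ 3.33 V / 0.317 mV = 10504.73.
Need 2^N ≥ 10504.73; 2^13 = 8192, 2^14 = 16384.
Minimum N = 14.

14 bits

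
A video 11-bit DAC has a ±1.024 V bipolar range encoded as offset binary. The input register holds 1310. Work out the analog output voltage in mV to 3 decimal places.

286.000 mV

LSB = 2.048 V / 2^11 = 1.000 mV.
V_out = (−1.024) + 1310 × 0.001 V = 0.286 V.
= 286.000 mV.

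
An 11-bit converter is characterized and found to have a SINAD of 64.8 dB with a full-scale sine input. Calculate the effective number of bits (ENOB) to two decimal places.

10.47 bits

ENOB = (SINAD − 1.76) / 6.02 = (64.8 − 1.76)/6.02 = 10.472.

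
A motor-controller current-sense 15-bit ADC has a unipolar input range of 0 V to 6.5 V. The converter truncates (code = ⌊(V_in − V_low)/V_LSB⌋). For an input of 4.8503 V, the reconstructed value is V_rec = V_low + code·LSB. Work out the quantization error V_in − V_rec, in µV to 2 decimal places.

95.53 µV

LSB = 6.5/2^15 = 198.36 µV.
Scaled input = 24451.4816 LSBs, so code = 24451.
Code 24451 maps back to 0 + 24451×0.000198364 V = 4.8502045 V.
V_in − V_rec = 9.55322e-05 V = 95.53 µV.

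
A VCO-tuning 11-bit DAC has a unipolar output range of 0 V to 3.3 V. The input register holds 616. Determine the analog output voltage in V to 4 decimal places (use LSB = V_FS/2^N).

LSB = 3.3 V / 2^11 = 1.611 mV.
V_out = 0 + 616 × 0.00161133 V = 0.992578 V.

0.9926 V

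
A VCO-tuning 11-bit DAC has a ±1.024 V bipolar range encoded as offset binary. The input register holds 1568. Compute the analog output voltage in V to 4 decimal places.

LSB = 2.048 V / 2^11 = 1.000 mV.
V_out = (−1.024) + 1568 × 0.001 V = 0.544 V.

0.5440 V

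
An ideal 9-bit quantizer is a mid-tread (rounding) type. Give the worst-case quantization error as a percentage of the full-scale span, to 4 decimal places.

0.0977 %

Rounding → worst-case error = ½ LSB = V_FS/2^10, so 100/1024 = 0.0976562 % of full scale.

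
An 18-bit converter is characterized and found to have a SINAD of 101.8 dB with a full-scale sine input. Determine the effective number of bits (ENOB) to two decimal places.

16.62 bits

ENOB = (SINAD − 1.76) / 6.02 = (101.8 − 1.76)/6.02 = 16.618.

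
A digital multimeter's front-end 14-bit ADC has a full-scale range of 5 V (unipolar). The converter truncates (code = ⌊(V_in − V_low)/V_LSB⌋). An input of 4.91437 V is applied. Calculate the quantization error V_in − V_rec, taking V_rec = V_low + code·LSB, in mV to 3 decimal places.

One LSB is 5 V / 16384 = 305.18 µV.
(4.91437 − 0)/0.000305176 = 16103.4076; ⌊·⌋ gives code 16103.
Code 16103 maps back to 0 + 16103×0.000305176 V = 4.9142456 V.
Difference: 0.000124395 V → 0.124 mV.

0.124 mV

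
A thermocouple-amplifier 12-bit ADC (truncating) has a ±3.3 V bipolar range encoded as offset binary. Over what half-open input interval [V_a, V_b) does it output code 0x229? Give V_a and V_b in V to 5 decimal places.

[-2.40894 V, -2.40732 V)

LSB = 6.6/2^12 = 1.611 mV.
Code 0x229 = 553 decimal.
V_a = V_low + 553·LSB = -2.40894 V; V_b = V_low + 554·LSB = -2.40732 V.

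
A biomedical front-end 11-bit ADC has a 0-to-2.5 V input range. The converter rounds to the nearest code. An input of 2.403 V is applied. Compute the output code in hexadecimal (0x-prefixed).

code 0x7B1 (decimal 1969)

Full-scale span = 2.5 V; LSB = 2.5/2^11 = 1.221 mV.
(2.403 − 0) / 0.0012207 = 1968.538 LSBs.
Round → code 1969.
In hexadecimal (0x-prefixed): 0x7B1.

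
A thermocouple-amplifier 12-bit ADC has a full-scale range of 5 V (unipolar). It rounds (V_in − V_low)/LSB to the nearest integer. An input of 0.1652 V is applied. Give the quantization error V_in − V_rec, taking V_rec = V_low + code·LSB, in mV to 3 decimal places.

One LSB is 5 V / 4096 = 1.221 mV.
Scaled input = 135.3318 LSBs, so code = 135.
V_rec = 0 + 135·0.0012207 = 0.16479492 V.
Difference: 0.000405078 V → 0.405 mV.

0.405 mV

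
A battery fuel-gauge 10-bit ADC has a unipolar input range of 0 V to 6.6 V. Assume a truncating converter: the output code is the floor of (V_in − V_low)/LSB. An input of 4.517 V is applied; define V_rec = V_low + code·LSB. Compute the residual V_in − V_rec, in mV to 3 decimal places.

5.281 mV

LSB = 6.6/2^10 = 6.445 mV.
(4.517 − 0)/0.00644531 = 700.8194; ⌊·⌋ gives code 700.
Reconstructed: 4.5117188 V.
Error = 4.517 − 4.5117188 = 0.00528125 V = 5.281 mV.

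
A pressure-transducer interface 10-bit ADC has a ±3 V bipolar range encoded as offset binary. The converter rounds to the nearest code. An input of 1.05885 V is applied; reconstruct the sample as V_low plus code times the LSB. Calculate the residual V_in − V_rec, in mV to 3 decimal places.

-1.697 mV

Step size: 6 V ÷ 2^10 = 5.859 mV.
Scaled input = 692.7104 LSBs, so code = 693.
V_rec = (−3) + 693·0.00585938 = 1.0605469 V.
Error = 1.05885 − 1.0605469 = -0.00169688 V = -1.697 mV.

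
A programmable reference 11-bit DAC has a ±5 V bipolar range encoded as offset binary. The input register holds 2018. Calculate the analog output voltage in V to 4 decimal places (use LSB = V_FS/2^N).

4.8535 V

LSB = 10 V / 2^11 = 4.883 mV.
V_out = (−5) + 2018 × 0.00488281 V = 4.85352 V.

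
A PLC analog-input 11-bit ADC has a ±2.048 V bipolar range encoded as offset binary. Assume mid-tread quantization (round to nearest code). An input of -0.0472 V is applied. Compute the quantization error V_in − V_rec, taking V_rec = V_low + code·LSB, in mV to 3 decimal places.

One LSB is 4.096 V / 2048 = 2.000 mV.
Scaled input = 1000.4000 LSBs, so code = 1000.
V_rec = (−2.048) + 1000·0.002 = -0.048 V.
Error = -0.0472 − (−0.048) = 0.0008 V = 0.800 mV.

0.800 mV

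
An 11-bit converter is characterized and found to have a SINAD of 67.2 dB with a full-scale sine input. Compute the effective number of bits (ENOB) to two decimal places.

ENOB = (SINAD − 1.76) / 6.02 = (67.2 − 1.76)/6.02 = 10.870.

10.87 bits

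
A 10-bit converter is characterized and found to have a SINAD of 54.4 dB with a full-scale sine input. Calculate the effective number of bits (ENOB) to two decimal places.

ENOB = (SINAD − 1.76) / 6.02 = (54.4 − 1.76)/6.02 = 8.744.

8.74 bits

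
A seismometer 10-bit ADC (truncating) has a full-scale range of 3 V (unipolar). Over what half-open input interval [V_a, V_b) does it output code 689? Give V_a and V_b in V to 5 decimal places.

LSB = 3/2^10 = 2.930 mV.
V_a = V_low + 689·LSB = 2.01855 V; V_b = V_low + 690·LSB = 2.02148 V.

[2.01855 V, 2.02148 V)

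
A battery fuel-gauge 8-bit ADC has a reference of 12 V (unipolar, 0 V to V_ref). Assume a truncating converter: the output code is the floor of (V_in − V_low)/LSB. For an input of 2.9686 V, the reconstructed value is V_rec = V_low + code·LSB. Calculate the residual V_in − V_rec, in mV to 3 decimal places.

15.475 mV

Step size: 12 V ÷ 2^8 = 46.875 mV.
(2.9686 − 0)/0.046875 = 63.3301; ⌊·⌋ gives code 63.
V_rec = 0 + 63·0.046875 = 2.953125 V.
V_in − V_rec = 0.015475 V = 15.475 mV.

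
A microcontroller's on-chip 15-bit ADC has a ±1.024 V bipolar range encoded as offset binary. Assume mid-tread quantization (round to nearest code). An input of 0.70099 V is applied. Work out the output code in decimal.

LSB = 2.048 V / 32768 = 62.50 µV.
(0.70099 − (−1.024)) / 6.25e-05 = 27599.840 LSBs.
round(27599.840) = 27600.

code 27600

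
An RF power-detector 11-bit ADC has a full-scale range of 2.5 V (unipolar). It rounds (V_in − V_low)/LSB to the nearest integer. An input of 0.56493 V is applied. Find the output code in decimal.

code 463

With 2048 levels over 2.5 V, one step is 1.221 mV.
(V_in − V_low)/LSB = (0.56493 − 0) / 0.0012207 = 462.791.
round(462.791) = 463.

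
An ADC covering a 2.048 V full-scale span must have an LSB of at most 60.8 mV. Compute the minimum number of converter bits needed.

Number of steps required ≥ 2.048 V / 60.8 mV = 33.68.
Need 2^N ≥ 33.68; 2^5 = 32, 2^6 = 64.
Minimum N = 6.

6 bits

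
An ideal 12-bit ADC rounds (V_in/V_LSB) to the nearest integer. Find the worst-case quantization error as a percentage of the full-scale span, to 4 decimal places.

0.0122 %

Rounding → worst-case error = ½ LSB = V_FS/2^13, so 100/8192 = 0.012207 % of full scale.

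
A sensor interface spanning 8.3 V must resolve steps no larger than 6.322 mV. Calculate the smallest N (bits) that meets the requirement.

Number of steps required ≥ 8.3 V / 6.322 mV = 1312.88.
Need 2^N ≥ 1312.88; 2^10 = 1024, 2^11 = 2048.
Minimum N = 11.

11 bits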